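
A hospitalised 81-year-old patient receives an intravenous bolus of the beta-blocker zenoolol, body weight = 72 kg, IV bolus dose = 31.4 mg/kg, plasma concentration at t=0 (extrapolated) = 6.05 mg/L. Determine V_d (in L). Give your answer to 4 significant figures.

Dose = 31.4 × 72 = 2261 mg
Vd = Dose / C₀ = 2261 / 6.05 = 373.7 L

373.7 L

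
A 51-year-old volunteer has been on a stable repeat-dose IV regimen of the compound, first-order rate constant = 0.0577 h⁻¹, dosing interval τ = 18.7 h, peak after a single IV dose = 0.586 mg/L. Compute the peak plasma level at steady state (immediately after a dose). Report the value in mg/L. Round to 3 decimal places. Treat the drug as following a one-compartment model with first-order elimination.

0.888 mg/L

e^(−kτ) = e^(−0.05770 × 18.7) = 0.3399
Accumulation ratio R = 1 / (1 − e^(−kτ)) = 1 / (1 − 0.3399) = 1.515
Steady-state peak = C₀ × R = 0.586 × 1.515 = 0.8878 mg/L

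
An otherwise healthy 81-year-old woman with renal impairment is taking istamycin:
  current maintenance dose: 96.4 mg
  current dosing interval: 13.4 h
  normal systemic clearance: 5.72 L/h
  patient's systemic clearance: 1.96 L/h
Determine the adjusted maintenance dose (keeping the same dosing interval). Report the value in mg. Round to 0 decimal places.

To keep the same average steady-state level, dosing rate must scale with clearance.
CL ratio = 1.96 / 5.72 = 0.3427
New dose (same interval) = 96.4 × 0.3427 = 33.04 mg

33 mg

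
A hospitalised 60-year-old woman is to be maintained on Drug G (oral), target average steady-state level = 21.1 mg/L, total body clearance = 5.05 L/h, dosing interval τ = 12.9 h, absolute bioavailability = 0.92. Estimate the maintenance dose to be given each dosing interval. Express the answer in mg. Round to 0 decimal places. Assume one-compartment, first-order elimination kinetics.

At steady state, F × (Dose/τ) = Css × CL.
Dose = Css × CL × τ / F = 21.1 × 5.050 × 12.9 / 0.92 = 1494 mg

1494 mg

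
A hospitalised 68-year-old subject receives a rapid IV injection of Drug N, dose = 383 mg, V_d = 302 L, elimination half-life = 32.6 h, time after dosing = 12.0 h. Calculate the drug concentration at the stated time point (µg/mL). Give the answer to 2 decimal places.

C₀ = Dose / Vd = 383.0 / 302 = 1.268 mg/L
k = ln2 / t½ = 0.693147 / 32.6 = 0.02126 h⁻¹
C = C₀ · e^(−k·t) = 1.268 × e^(−0.02126 × 12.0)
  = 1.268 × 0.7748 = 0.9824 mg/L
(0.9824 mg/L = 0.9824 µg/mL)

0.98 µg/mL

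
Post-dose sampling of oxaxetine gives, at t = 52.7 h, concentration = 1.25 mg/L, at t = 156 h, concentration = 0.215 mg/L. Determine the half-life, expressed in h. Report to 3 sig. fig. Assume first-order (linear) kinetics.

k = ln(C₁/C₂) / (t₂ − t₁) = ln(1.25/0.215) / (156 − 52.7)
  = 1.760 / 103.3 = 0.01704 h⁻¹
t½ = ln2 / k = 0.693147 / 0.01704 = 40.68 h

40.7 h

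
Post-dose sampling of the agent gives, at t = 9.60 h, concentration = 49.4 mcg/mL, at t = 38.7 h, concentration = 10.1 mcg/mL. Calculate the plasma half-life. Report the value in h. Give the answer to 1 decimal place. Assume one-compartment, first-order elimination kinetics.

k = ln(C₁/C₂) / (t₂ − t₁) = ln(49.4/10.1) / (38.7 − 9.60)
  = 1.587 / 29.10 = 0.05454 h⁻¹
t½ = ln2 / k = 0.693147 / 0.05454 = 12.71 h

12.7 h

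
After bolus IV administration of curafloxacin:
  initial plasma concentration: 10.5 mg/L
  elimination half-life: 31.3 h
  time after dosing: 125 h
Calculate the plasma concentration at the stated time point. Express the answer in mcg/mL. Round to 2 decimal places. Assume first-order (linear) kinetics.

k = ln2 / t½ = 0.693147 / 31.3 = 0.02215 h⁻¹
C = C₀ · e^(−k·t) = 10.50 × e^(−0.02215 × 125)
  = 10.50 × 0.06274 = 0.6588 mg/L
(0.6588 mg/L = 0.6588 mcg/mL)

0.66 mcg/mL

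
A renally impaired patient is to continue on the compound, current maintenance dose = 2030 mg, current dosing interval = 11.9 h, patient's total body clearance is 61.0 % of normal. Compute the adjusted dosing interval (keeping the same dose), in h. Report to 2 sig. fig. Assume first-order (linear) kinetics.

20 h

To keep the same average steady-state level, dosing rate must scale with clearance.
CL ratio = 61.0 / 100 = 0.6100
New interval (same dose) = 11.9 / 0.6100 = 19.51 h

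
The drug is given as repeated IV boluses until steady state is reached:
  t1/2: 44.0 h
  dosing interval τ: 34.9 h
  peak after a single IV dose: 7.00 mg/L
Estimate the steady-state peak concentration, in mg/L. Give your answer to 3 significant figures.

k = ln2 / t½ = 0.693147 / 44.0 = 0.01575 h⁻¹
e^(−kτ) = e^(−0.01575 × 34.9) = 0.5771
Accumulation ratio R = 1 / (1 − e^(−kτ)) = 1 / (1 − 0.5771) = 2.365
Steady-state peak = C₀ × R = 7.00 × 2.365 = 16.56 mg/L

16.6 mg/L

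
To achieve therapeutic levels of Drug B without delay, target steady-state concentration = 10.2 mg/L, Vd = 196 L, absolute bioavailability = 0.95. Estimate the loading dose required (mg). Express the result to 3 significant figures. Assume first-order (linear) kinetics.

2100 mg

LD = Css × Vd / F = 10.2 × 196 / 0.95 = 2104 mg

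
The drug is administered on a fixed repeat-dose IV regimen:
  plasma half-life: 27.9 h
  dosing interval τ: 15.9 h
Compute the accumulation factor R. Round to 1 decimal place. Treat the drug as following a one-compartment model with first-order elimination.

3.1

k = ln2 / t½ = 0.693147 / 27.9 = 0.02484 h⁻¹
e^(−kτ) = e^(−0.02484 × 15.9) = 0.6737
Accumulation ratio R = 1 / (1 − e^(−kτ)) = 1 / (1 − 0.6737) = 3.065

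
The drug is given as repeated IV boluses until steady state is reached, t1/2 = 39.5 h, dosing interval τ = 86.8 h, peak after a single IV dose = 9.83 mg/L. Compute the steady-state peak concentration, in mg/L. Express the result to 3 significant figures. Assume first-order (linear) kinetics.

k = ln2 / t½ = 0.693147 / 39.5 = 0.01755 h⁻¹
e^(−kτ) = e^(−0.01755 × 86.8) = 0.2180
Accumulation ratio R = 1 / (1 − e^(−kτ)) = 1 / (1 − 0.2180) = 1.279
Steady-state peak = C₀ × R = 9.83 × 1.279 = 12.57 mg/L

12.6 mg/L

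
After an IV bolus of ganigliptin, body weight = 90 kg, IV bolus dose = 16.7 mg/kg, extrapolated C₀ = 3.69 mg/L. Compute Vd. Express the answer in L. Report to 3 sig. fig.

407 L

Dose = 16.7 × 90 = 1503 mg
Vd = Dose / C₀ = 1503 / 3.69 = 407.3 L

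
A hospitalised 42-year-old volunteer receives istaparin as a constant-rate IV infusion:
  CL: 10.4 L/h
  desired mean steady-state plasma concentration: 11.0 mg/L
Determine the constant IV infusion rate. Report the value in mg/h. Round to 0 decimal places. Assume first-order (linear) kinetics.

114 mg/h

At steady state, infusion rate R₀ = Css × CL = 11.0 × 10.40 = 114.4 mg/h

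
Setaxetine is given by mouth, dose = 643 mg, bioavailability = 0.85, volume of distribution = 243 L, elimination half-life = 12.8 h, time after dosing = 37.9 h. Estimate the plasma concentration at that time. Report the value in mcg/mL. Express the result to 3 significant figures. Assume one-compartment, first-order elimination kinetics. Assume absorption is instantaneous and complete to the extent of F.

0.289 mcg/mL

Amount reaching circulation = F × Dose = 0.85 × 643.0 = 546.6 mg
C₀ = F·Dose / Vd = 546.6 / 243 = 2.249 mg/L
k = ln2 / t½ = 0.693147 / 12.8 = 0.05415 h⁻¹
C = C₀ · e^(−k·t) = 2.249 × e^(−0.05415 × 37.9)
  = 2.249 × 0.1284 = 0.2888 mg/L
(0.2888 mg/L = 0.2888 mcg/mL)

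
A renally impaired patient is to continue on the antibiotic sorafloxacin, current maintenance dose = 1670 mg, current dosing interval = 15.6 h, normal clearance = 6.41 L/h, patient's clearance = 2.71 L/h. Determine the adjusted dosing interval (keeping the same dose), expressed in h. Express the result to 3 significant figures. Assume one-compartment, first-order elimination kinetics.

36.9 h

To keep the same average steady-state level, dosing rate must scale with clearance.
CL ratio = 2.71 / 6.41 = 0.4228
New interval (same dose) = 15.6 / 0.4228 = 36.90 h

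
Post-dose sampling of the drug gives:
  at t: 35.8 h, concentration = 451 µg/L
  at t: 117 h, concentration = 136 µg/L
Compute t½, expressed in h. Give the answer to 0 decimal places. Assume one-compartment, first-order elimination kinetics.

k = ln(C₁/C₂) / (t₂ − t₁) = ln(451/136) / (117 − 35.8)
  = 1.199 / 81.20 = 0.01477 h⁻¹
t½ = ln2 / k = 0.693147 / 0.01477 = 46.93 h

47 h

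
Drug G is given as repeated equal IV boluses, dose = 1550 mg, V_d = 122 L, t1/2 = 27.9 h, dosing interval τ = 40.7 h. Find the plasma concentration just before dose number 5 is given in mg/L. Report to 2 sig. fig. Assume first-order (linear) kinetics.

C₀ per dose = Dose / Vd = 1550 / 122 = 12.70 mg/L
k = ln2 / t½ = 0.693147 / 27.9 = 0.02484 h⁻¹
Fraction remaining after one interval: r = e^(−kτ) = e^(−0.02484 × 40.7) = 0.3639
Before dose 5, 4 doses have been given (aged 1τ, 2τ, 3τ, 4τ).
C_trough = C₀ × (r + r² + … + r^4) = C₀ × r(1−r^4)/(1−r)
        = 12.70 × 0.3639 × (1 − 0.01754) / (1 − 0.3639) = 7.138 mg/L

7.1 mg/L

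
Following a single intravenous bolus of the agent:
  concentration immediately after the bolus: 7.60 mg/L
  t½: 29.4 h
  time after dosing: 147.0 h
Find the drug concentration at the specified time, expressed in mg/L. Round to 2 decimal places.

k = ln2 / t½ = 0.693147 / 29.4 = 0.02358 h⁻¹
t / t½ = 147.0 / 29.4 = 5 half-lives
C = C₀ × (1/2)^5 = 7.600 × 0.03125 = 0.2375 mg/L

0.24 mg/L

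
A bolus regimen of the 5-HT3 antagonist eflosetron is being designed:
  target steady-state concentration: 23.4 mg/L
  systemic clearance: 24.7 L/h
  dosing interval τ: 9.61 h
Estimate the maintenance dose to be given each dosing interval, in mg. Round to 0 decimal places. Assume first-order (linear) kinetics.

5554 mg

At steady state, Dose/τ = Css × CL.
Dose = Css × CL × τ = 23.4 × 24.70 × 9.61 = 5554 mg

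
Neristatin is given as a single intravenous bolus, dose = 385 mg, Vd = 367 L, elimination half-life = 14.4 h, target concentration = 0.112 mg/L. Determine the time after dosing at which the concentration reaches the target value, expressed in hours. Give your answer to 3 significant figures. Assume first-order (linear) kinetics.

46.5 h

C₀ = Dose / Vd = 385.0 / 367 = 1.049 mg/L
k = ln2 / t½ = 0.693147 / 14.4 = 0.04814 h⁻¹
t = ln(C₀ / C) / k = ln(1.049 / 0.112) / 0.04814
  = ln(9.366) / 0.04814 = 2.237 / 0.04814 = 46.47 h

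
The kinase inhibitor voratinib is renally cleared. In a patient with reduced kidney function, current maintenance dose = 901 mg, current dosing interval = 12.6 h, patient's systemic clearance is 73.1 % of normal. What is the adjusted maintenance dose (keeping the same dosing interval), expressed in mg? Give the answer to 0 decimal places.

659 mg

To keep the same average steady-state level, dosing rate must scale with clearance.
CL ratio = 73.1 / 100 = 0.7310
New dose (same interval) = 901 × 0.7310 = 658.6 mg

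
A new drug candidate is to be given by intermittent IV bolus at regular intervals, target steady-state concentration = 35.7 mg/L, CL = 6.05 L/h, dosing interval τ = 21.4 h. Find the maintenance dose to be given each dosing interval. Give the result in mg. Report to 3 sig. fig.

4620 mg

At steady state, Dose/τ = Css × CL.
Dose = Css × CL × τ = 35.7 × 6.050 × 21.4 = 4622 mg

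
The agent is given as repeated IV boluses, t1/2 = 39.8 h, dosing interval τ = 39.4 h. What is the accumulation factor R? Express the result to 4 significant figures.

2.014

k = ln2 / t½ = 0.693147 / 39.8 = 0.01742 h⁻¹
e^(−kτ) = e^(−0.01742 × 39.4) = 0.5034
Accumulation ratio R = 1 / (1 − e^(−kτ)) = 1 / (1 − 0.5034) = 2.014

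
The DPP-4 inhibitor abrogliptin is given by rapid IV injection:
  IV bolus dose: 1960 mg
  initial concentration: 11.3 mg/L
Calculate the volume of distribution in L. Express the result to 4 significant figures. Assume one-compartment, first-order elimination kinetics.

173.5 L

Vd = Dose / C₀ = 1960 / 11.3 = 173.5 L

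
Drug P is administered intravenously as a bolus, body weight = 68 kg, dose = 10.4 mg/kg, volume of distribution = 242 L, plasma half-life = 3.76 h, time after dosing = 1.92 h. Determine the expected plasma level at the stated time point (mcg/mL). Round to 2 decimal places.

2.05 mcg/mL

Total dose = 10.4 × 68 = 707.2 mg
C₀ = Dose / Vd = 707.2 / 242 = 2.922 mg/L
k = ln2 / t½ = 0.693147 / 3.76 = 0.1843 h⁻¹
C = C₀ · e^(−k·t) = 2.922 × e^(−0.1843 × 1.92)
  = 2.922 × 0.7020 = 2.051 mg/L
(2.051 mg/L = 2.051 mcg/mL)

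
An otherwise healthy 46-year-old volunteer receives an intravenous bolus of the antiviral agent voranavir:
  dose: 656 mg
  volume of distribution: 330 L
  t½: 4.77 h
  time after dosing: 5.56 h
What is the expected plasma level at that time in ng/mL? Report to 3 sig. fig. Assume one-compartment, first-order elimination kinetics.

C₀ = Dose / Vd = 656.0 / 330 = 1.988 mg/L
k = ln2 / t½ = 0.693147 / 4.77 = 0.1453 h⁻¹
C = C₀ · e^(−k·t) = 1.988 × e^(−0.1453 × 5.56)
  = 1.988 × 0.4458 = 0.8863 mg/L
Convert: 0.8863 mg/L × 1000 = 886.3 ng/mL

886 ng/mL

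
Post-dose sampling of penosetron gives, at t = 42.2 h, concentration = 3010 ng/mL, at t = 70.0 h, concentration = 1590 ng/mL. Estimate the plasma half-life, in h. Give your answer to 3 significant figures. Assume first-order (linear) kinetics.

k = ln(C₁/C₂) / (t₂ − t₁) = ln(3010/1590) / (70.0 − 42.2)
  = 0.6382 / 27.80 = 0.02296 h⁻¹
t½ = ln2 / k = 0.693147 / 0.02296 = 30.19 h

30.2 h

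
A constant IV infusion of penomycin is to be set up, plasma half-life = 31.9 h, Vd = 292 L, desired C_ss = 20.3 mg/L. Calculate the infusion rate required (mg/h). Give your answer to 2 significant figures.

130 mg/h

k = ln2 / t½ = 0.693147 / 31.9 = 0.02173 h⁻¹
CL = k × Vd = 0.02173 × 292 = 6.345 L/h
At steady state, infusion rate R₀ = Css × CL = 20.3 × 6.345 = 128.8 mg/h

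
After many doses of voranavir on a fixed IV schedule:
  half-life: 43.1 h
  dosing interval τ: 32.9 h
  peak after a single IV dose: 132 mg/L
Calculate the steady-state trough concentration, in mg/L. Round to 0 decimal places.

189 mg/L

k = ln2 / t½ = 0.693147 / 43.1 = 0.01608 h⁻¹
e^(−kτ) = e^(−0.01608 × 32.9) = 0.5892
Accumulation ratio R = 1 / (1 − e^(−kτ)) = 1 / (1 − 0.5892) = 2.434
Steady-state trough = C₀ × R × e^(−kτ) = 132 × 2.434 × 0.5892 = 189.3 mg/L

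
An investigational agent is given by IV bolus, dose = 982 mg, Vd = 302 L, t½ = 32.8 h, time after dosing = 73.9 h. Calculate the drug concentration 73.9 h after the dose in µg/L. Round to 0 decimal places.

682 µg/L

C₀ = Dose / Vd = 982.0 / 302 = 3.252 mg/L
k = ln2 / t½ = 0.693147 / 32.8 = 0.02113 h⁻¹
C = C₀ · e^(−k·t) = 3.252 × e^(−0.02113 × 73.9)
  = 3.252 × 0.2098 = 0.6823 mg/L
Convert: 0.6823 mg/L × 1000 = 682.3 µg/L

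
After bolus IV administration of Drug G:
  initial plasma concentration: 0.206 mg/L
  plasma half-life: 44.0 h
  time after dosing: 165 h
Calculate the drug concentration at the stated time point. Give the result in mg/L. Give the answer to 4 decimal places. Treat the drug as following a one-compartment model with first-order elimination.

k = ln2 / t½ = 0.693147 / 44.0 = 0.01575 h⁻¹
C = C₀ · e^(−k·t) = 0.2060 × e^(−0.01575 × 165)
  = 0.2060 × 0.07437 = 0.01532 mg/L

0.0153 mg/L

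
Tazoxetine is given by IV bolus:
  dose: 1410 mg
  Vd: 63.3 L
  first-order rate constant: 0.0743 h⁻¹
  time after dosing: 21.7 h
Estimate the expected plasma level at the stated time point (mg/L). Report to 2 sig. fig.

C₀ = Dose / Vd = 1410 / 63.3 = 22.27 mg/L
C = C₀ · e^(−k·t) = 22.27 × e^(−0.07430 × 21.7)
  = 22.27 × 0.1994 = 4.441 mg/L

4.4 mg/L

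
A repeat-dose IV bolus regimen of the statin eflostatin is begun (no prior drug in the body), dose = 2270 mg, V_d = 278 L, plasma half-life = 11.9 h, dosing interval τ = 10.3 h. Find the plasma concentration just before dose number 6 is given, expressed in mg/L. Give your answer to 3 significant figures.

C₀ per dose = Dose / Vd = 2270 / 278 = 8.165 mg/L
k = ln2 / t½ = 0.693147 / 11.9 = 0.05825 h⁻¹
Fraction remaining after one interval: r = e^(−kτ) = e^(−0.05825 × 10.3) = 0.5488
Before dose 6, 5 doses have been given (aged 1τ, 2τ, 3τ, 4τ, 5τ).
C_trough = C₀ × (r + r² + … + r^5) = C₀ × r(1−r^5)/(1−r)
        = 8.165 × 0.5488 × (1 − 0.04978) / (1 − 0.5488) = 9.437 mg/L

9.44 mg/L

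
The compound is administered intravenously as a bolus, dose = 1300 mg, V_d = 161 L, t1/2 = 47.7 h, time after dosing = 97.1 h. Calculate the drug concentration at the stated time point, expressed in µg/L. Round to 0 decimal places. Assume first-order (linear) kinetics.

C₀ = Dose / Vd = 1300 / 161 = 8.075 mg/L
k = ln2 / t½ = 0.693147 / 47.7 = 0.01453 h⁻¹
C = C₀ · e^(−k·t) = 8.075 × e^(−0.01453 × 97.1)
  = 8.075 × 0.2439 = 1.969 mg/L
Convert: 1.969 mg/L × 1000 = 1969 µg/L

1969 µg/L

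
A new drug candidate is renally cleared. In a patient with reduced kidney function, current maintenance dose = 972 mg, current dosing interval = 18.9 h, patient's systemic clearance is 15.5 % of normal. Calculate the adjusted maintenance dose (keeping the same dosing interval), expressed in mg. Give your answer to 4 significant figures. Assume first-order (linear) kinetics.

150.7 mg

To keep the same average steady-state level, dosing rate must scale with clearance.
CL ratio = 15.5 / 100 = 0.1550
New dose (same interval) = 972 × 0.1550 = 150.7 mg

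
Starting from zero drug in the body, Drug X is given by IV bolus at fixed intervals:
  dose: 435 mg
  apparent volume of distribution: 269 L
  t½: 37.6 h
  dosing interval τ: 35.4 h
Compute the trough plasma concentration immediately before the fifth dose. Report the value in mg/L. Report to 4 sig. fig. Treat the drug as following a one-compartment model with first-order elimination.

1.628 mg/L

C₀ per dose = Dose / Vd = 435 / 269 = 1.617 mg/L
k = ln2 / t½ = 0.693147 / 37.6 = 0.01843 h⁻¹
Fraction remaining after one interval: r = e^(−kτ) = e^(−0.01843 × 35.4) = 0.5208
Before dose 5, 4 doses have been given (aged 1τ, 2τ, 3τ, 4τ).
C_trough = C₀ × (r + r² + … + r^4) = C₀ × r(1−r^4)/(1−r)
        = 1.617 × 0.5208 × (1 − 0.07357) / (1 − 0.5208) = 1.628 mg/L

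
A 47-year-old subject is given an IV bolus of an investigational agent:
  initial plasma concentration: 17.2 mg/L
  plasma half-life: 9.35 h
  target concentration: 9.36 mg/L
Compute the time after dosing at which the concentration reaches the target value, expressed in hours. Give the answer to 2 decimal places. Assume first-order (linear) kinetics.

k = ln2 / t½ = 0.693147 / 9.35 = 0.07413 h⁻¹
t = ln(C₀ / C) / k = ln(17.20 / 9.36) / 0.07413
  = ln(1.838) / 0.07413 = 0.6087 / 0.07413 = 8.211 h

8.21 h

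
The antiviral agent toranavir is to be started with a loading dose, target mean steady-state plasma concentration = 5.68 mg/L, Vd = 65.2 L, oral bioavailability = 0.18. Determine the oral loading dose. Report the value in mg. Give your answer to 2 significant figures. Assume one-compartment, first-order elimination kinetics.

2100 mg

LD = Css × Vd / F = 5.68 × 65.2 / 0.18 = 2057 mg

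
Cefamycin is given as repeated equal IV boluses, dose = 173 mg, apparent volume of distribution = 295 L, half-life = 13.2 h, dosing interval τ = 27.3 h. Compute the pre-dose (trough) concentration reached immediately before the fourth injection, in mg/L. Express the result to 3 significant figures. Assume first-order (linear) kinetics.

C₀ per dose = Dose / Vd = 173 / 295 = 0.5864 mg/L
k = ln2 / t½ = 0.693147 / 13.2 = 0.05251 h⁻¹
Fraction remaining after one interval: r = e^(−kτ) = e^(−0.05251 × 27.3) = 0.2385
Before dose 4, 3 doses have been given (aged 1τ, 2τ, 3τ).
C_trough = C₀ × (r + r² + … + r^3) = C₀ × r(1−r^3)/(1−r)
        = 0.5864 × 0.2385 × (1 − 0.01357) / (1 − 0.2385) = 0.1812 mg/L

0.181 mg/L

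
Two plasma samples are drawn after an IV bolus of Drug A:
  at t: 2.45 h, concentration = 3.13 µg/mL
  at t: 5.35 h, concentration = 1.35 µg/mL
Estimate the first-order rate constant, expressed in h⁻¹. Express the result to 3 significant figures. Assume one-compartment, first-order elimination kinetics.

0.290 h⁻¹

k = ln(C₁/C₂) / (t₂ − t₁) = ln(3.13/1.35) / (5.35 − 2.45)
  = 0.8409 / 2.900 = 0.2900 h⁻¹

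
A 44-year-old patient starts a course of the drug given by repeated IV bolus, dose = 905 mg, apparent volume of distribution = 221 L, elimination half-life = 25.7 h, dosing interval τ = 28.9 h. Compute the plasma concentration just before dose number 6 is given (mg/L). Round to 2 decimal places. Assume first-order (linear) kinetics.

C₀ per dose = Dose / Vd = 905 / 221 = 4.095 mg/L
k = ln2 / t½ = 0.693147 / 25.7 = 0.02697 h⁻¹
Fraction remaining after one interval: r = e^(−kτ) = e^(−0.02697 × 28.9) = 0.4587
Before dose 6, 5 doses have been given (aged 1τ, 2τ, 3τ, 4τ, 5τ).
C_trough = C₀ × (r + r² + … + r^5) = C₀ × r(1−r^5)/(1−r)
        = 4.095 × 0.4587 × (1 − 0.02031) / (1 − 0.4587) = 3.400 mg/L

3.40 mg/L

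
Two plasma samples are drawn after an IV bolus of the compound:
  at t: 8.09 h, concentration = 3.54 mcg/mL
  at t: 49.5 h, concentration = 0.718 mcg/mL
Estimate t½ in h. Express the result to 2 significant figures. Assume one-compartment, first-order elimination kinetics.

k = ln(C₁/C₂) / (t₂ − t₁) = ln(3.54/0.718) / (49.5 − 8.09)
  = 1.595 / 41.41 = 0.03852 h⁻¹
t½ = ln2 / k = 0.693147 / 0.03852 = 17.99 h

18 h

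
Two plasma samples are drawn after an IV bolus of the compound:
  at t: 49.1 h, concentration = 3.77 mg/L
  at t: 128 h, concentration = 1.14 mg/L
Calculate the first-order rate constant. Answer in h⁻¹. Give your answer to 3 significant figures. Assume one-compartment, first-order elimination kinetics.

k = ln(C₁/C₂) / (t₂ − t₁) = ln(3.77/1.14) / (128 − 49.1)
  = 1.196 / 78.90 = 0.01516 h⁻¹

0.0152 h⁻¹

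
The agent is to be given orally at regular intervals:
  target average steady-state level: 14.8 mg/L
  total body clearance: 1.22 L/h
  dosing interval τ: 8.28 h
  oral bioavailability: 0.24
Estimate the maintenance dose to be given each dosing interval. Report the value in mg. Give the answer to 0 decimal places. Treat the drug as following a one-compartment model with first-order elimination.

623 mg

At steady state, F × (Dose/τ) = Css × CL.
Dose = Css × CL × τ / F = 14.8 × 1.220 × 8.28 / 0.24 = 622.9 mg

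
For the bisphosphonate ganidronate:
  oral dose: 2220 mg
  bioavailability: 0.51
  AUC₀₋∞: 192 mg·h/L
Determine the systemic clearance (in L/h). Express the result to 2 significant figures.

CL = F·Dose / AUC = 0.51 × 2220 / 192 = 5.897 L/h

5.9 L/h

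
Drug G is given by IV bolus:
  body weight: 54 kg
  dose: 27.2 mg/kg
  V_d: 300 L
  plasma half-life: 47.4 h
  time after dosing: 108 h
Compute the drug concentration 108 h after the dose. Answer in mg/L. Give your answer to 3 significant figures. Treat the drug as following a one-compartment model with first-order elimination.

Total dose = 27.2 × 54 = 1469 mg
C₀ = Dose / Vd = 1469 / 300 = 4.897 mg/L
k = ln2 / t½ = 0.693147 / 47.4 = 0.01462 h⁻¹
C = C₀ · e^(−k·t) = 4.897 × e^(−0.01462 × 108)
  = 4.897 × 0.2062 = 1.010 mg/L

1.01 mg/L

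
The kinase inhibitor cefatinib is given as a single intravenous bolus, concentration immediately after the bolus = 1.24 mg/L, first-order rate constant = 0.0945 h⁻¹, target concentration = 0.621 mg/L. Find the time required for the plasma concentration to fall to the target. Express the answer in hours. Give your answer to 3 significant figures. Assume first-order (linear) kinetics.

7.32 h

t = ln(C₀ / C) / k = ln(1.240 / 0.621) / 0.09450
  = ln(1.997) / 0.09450 = 0.6916 / 0.09450 = 7.319 h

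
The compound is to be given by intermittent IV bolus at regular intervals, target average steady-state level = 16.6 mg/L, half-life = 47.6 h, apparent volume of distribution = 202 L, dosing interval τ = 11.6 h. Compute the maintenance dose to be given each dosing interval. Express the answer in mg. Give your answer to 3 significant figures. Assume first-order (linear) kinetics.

566 mg

k = ln2 / t½ = 0.693147 / 47.6 = 0.01456 h⁻¹
CL = k × Vd = 0.01456 × 202 = 2.941 L/h
At steady state, Dose/τ = Css × CL.
Dose = Css × CL × τ = 16.6 × 2.941 × 11.6 = 566.3 mg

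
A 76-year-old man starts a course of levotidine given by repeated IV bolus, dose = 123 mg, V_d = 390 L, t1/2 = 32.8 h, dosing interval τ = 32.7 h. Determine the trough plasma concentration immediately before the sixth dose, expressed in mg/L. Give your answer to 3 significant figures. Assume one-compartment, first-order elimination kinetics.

C₀ per dose = Dose / Vd = 123 / 390 = 0.3154 mg/L
k = ln2 / t½ = 0.693147 / 32.8 = 0.02113 h⁻¹
Fraction remaining after one interval: r = e^(−kτ) = e^(−0.02113 × 32.7) = 0.5011
Before dose 6, 5 doses have been given (aged 1τ, 2τ, 3τ, 4τ, 5τ).
C_trough = C₀ × (r + r² + … + r^5) = C₀ × r(1−r^5)/(1−r)
        = 0.3154 × 0.5011 × (1 − 0.03160) / (1 − 0.5011) = 0.3068 mg/L

0.307 mg/L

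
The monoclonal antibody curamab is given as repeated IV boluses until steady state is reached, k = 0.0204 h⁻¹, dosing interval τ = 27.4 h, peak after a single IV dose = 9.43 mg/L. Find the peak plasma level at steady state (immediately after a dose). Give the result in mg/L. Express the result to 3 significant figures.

22.0 mg/L

e^(−kτ) = e^(−0.02040 × 27.4) = 0.5718
Accumulation ratio R = 1 / (1 − e^(−kτ)) = 1 / (1 − 0.5718) = 2.335
Steady-state peak = C₀ × R = 9.43 × 2.335 = 22.02 mg/L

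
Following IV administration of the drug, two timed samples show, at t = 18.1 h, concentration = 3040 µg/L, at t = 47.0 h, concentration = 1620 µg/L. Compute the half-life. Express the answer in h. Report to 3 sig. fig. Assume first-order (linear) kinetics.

31.8 h

k = ln(C₁/C₂) / (t₂ − t₁) = ln(3040/1620) / (47.0 − 18.1)
  = 0.6294 / 28.90 = 0.02178 h⁻¹
t½ = ln2 / k = 0.693147 / 0.02178 = 31.82 h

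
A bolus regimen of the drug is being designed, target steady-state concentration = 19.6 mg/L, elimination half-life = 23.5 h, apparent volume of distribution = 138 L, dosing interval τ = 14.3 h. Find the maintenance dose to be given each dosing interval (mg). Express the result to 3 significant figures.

1140 mg

k = ln2 / t½ = 0.693147 / 23.5 = 0.02950 h⁻¹
CL = k × Vd = 0.02950 × 138 = 4.071 L/h
At steady state, Dose/τ = Css × CL.
Dose = Css × CL × τ = 19.6 × 4.071 × 14.3 = 1141 mg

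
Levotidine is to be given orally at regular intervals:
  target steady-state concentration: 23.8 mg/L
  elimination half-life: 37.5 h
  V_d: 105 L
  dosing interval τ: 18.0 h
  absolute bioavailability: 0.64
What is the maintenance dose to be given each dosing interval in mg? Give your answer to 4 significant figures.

k = ln2 / t½ = 0.693147 / 37.5 = 0.01848 h⁻¹
CL = k × Vd = 0.01848 × 105 = 1.940 L/h
At steady state, F × (Dose/τ) = Css × CL.
Dose = Css × CL × τ / F = 23.8 × 1.940 × 18.0 / 0.64 = 1299 mg

1299 mg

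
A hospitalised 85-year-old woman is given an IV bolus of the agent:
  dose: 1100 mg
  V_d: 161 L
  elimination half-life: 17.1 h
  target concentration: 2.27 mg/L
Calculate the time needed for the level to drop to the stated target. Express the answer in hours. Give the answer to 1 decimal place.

27.2 h

C₀ = Dose / Vd = 1100 / 161 = 6.832 mg/L
k = ln2 / t½ = 0.693147 / 17.1 = 0.04053 h⁻¹
t = ln(C₀ / C) / k = ln(6.832 / 2.27) / 0.04053
  = ln(3.010) / 0.04053 = 1.102 / 0.04053 = 27.19 h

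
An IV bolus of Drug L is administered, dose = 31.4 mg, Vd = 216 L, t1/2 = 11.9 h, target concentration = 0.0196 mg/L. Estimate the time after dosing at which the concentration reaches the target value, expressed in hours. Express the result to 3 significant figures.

C₀ = Dose / Vd = 31.40 / 216 = 0.1454 mg/L
k = ln2 / t½ = 0.693147 / 11.9 = 0.05825 h⁻¹
t = ln(C₀ / C) / k = ln(0.1454 / 0.0196) / 0.05825
  = ln(7.418) / 0.05825 = 2.004 / 0.05825 = 34.40 h

34.4 h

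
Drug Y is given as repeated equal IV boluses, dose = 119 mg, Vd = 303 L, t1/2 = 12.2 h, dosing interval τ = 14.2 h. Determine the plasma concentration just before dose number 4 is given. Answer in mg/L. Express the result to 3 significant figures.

C₀ per dose = Dose / Vd = 119 / 303 = 0.3927 mg/L
k = ln2 / t½ = 0.693147 / 12.2 = 0.05682 h⁻¹
Fraction remaining after one interval: r = e^(−kτ) = e^(−0.05682 × 14.2) = 0.4463
Before dose 4, 3 doses have been given (aged 1τ, 2τ, 3τ).
C_trough = C₀ × (r + r² + … + r^3) = C₀ × r(1−r^3)/(1−r)
        = 0.3927 × 0.4463 × (1 − 0.08890) / (1 − 0.4463) = 0.2884 mg/L

0.288 mg/L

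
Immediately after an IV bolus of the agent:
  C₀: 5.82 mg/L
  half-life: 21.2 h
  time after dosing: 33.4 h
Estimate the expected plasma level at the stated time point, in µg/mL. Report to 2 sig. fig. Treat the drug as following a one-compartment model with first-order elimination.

k = ln2 / t½ = 0.693147 / 21.2 = 0.03270 h⁻¹
C = C₀ · e^(−k·t) = 5.820 × e^(−0.03270 × 33.4)
  = 5.820 × 0.3355 = 1.953 mg/L
(1.953 mg/L = 1.953 µg/mL)

2.0 µg/mL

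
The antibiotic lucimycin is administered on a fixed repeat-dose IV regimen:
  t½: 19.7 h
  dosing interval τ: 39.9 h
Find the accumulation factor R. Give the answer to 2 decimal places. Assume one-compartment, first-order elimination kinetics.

1.33

k = ln2 / t½ = 0.693147 / 19.7 = 0.03519 h⁻¹
e^(−kτ) = e^(−0.03519 × 39.9) = 0.2456
Accumulation ratio R = 1 / (1 − e^(−kτ)) = 1 / (1 − 0.2456) = 1.326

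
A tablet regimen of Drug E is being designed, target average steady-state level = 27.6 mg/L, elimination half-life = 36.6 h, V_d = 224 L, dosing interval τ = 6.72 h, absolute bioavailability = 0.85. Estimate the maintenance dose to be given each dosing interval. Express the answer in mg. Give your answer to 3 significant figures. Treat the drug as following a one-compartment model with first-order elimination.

926 mg

k = ln2 / t½ = 0.693147 / 36.6 = 0.01894 h⁻¹
CL = k × Vd = 0.01894 × 224 = 4.243 L/h
At steady state, F × (Dose/τ) = Css × CL.
Dose = Css × CL × τ / F = 27.6 × 4.243 × 6.72 / 0.85 = 925.8 mg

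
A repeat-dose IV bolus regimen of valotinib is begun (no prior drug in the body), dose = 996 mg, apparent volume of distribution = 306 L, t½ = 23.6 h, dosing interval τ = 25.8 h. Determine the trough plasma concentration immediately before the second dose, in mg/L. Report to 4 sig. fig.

1.526 mg/L

C₀ per dose = Dose / Vd = 996 / 306 = 3.255 mg/L
k = ln2 / t½ = 0.693147 / 23.6 = 0.02937 h⁻¹
Fraction remaining after one interval: r = e^(−kτ) = e^(−0.02937 × 25.8) = 0.4687
Before dose 2, 1 dose has been given (aged 1τ).
C_trough = C₀ × r = 3.255 × 0.4687 = 1.526 mg/L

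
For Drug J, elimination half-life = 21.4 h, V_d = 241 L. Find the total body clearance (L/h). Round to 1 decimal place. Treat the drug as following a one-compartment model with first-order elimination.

7.8 L/h

k = ln2 / t½ = 0.693147 / 21.4 = 0.03239 h⁻¹
CL = k × Vd = 0.03239 × 241 = 7.806 L/h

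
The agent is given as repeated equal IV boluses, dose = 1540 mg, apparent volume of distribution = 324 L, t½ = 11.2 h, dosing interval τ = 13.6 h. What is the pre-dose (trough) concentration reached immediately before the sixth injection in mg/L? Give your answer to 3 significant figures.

3.55 mg/L

C₀ per dose = Dose / Vd = 1540 / 324 = 4.753 mg/L
k = ln2 / t½ = 0.693147 / 11.2 = 0.06189 h⁻¹
Fraction remaining after one interval: r = e^(−kτ) = e^(−0.06189 × 13.6) = 0.4310
Before dose 6, 5 doses have been given (aged 1τ, 2τ, 3τ, 4τ, 5τ).
C_trough = C₀ × (r + r² + … + r^5) = C₀ × r(1−r^5)/(1−r)
        = 4.753 × 0.4310 × (1 − 0.01487) / (1 − 0.4310) = 3.547 mg/L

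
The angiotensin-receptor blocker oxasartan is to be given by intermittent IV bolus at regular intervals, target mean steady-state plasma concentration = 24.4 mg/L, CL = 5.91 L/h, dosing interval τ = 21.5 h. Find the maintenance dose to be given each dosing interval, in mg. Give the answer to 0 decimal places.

3100 mg

At steady state, Dose/τ = Css × CL.
Dose = Css × CL × τ = 24.4 × 5.910 × 21.5 = 3100 mg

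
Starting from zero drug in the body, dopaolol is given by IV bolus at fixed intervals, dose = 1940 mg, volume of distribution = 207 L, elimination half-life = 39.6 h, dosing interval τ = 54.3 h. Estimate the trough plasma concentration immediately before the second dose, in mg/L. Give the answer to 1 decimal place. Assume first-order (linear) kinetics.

3.6 mg/L

C₀ per dose = Dose / Vd = 1940 / 207 = 9.372 mg/L
k = ln2 / t½ = 0.693147 / 39.6 = 0.01750 h⁻¹
Fraction remaining after one interval: r = e^(−kτ) = e^(−0.01750 × 54.3) = 0.3866
Before dose 2, 1 dose has been given (aged 1τ).
C_trough = C₀ × r = 9.372 × 0.3866 = 3.623 mg/L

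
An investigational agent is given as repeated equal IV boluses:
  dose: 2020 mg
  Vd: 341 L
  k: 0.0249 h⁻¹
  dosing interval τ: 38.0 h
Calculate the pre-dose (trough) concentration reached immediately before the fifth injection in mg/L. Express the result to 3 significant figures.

C₀ per dose = Dose / Vd = 2020 / 341 = 5.924 mg/L
Fraction remaining after one interval: r = e^(−kτ) = e^(−0.02490 × 38.0) = 0.3882
Before dose 5, 4 doses have been given (aged 1τ, 2τ, 3τ, 4τ).
C_trough = C₀ × (r + r² + … + r^4) = C₀ × r(1−r^4)/(1−r)
        = 5.924 × 0.3882 × (1 − 0.02271) / (1 − 0.3882) = 3.674 mg/L

3.67 mg/L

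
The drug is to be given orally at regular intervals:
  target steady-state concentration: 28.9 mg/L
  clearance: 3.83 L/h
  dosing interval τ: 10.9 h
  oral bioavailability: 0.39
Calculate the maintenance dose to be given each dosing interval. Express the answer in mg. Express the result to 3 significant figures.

At steady state, F × (Dose/τ) = Css × CL.
Dose = Css × CL × τ / F = 28.9 × 3.830 × 10.9 / 0.39 = 3094 mg

3090 mg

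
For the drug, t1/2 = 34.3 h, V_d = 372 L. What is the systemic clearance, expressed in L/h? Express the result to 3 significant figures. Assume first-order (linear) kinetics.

7.52 L/h

k = ln2 / t½ = 0.693147 / 34.3 = 0.02021 h⁻¹
CL = k × Vd = 0.02021 × 372 = 7.518 L/h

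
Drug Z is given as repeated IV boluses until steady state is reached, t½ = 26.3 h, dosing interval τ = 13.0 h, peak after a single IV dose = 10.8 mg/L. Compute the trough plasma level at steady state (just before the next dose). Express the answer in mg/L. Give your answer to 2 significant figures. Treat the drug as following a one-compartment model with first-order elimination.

k = ln2 / t½ = 0.693147 / 26.3 = 0.02636 h⁻¹
e^(−kτ) = e^(−0.02636 × 13.0) = 0.7099
Accumulation ratio R = 1 / (1 − e^(−kτ)) = 1 / (1 − 0.7099) = 3.447
Steady-state trough = C₀ × R × e^(−kτ) = 10.8 × 3.447 × 0.7099 = 26.43 mg/L

26 mg/L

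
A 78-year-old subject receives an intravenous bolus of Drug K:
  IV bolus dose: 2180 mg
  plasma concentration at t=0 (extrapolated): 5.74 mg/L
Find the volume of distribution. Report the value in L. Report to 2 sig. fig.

Vd = Dose / C₀ = 2180 / 5.74 = 379.8 L

380 L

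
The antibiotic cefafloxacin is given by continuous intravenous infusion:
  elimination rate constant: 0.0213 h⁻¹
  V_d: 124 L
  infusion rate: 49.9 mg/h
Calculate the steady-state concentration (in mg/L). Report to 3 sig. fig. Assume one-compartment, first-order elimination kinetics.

CL = k × Vd = 0.02130 × 124 = 2.641 L/h
At steady state Css = R₀ / CL = 49.9 / 2.641 = 18.89 mg/L

18.9 mg/L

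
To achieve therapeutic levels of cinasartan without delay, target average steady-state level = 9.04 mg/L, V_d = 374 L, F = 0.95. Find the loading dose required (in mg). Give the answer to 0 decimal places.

3559 mg

LD = Css × Vd / F = 9.04 × 374 / 0.95 = 3559 mg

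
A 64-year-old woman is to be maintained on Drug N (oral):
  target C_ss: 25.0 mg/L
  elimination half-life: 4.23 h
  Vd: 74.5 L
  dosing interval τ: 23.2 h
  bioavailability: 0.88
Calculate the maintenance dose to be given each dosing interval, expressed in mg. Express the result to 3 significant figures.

k = ln2 / t½ = 0.693147 / 4.23 = 0.1639 h⁻¹
CL = k × Vd = 0.1639 × 74.5 = 12.21 L/h
At steady state, F × (Dose/τ) = Css × CL.
Dose = Css × CL × τ / F = 25.0 × 12.21 × 23.2 / 0.88 = 8048 mg

8050 mg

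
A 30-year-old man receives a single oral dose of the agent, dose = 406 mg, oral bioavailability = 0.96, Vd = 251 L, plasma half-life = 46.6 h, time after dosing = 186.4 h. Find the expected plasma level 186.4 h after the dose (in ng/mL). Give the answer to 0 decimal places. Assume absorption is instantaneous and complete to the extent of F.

Amount reaching circulation = F × Dose = 0.96 × 406.0 = 389.8 mg
C₀ = F·Dose / Vd = 389.8 / 251 = 1.553 mg/L
k = ln2 / t½ = 0.693147 / 46.6 = 0.01487 h⁻¹
t / t½ = 186.4 / 46.6 = 4 half-lives
C = C₀ × (1/2)^4 = 1.553 × 0.06250 = 0.09706 mg/L
Convert: 0.09706 mg/L × 1000 = 97.06 ng/mL

97 ng/mL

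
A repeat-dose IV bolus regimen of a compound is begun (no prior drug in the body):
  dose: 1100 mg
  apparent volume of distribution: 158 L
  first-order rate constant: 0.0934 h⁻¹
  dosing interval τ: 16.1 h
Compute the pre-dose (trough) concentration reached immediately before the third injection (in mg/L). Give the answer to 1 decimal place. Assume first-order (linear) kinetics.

C₀ per dose = Dose / Vd = 1100 / 158 = 6.962 mg/L
Fraction remaining after one interval: r = e^(−kτ) = e^(−0.09340 × 16.1) = 0.2223
Before dose 3, 2 doses have been given (aged 1τ, 2τ).
C_trough = C₀ × (r + r²) = 6.962 × (0.2223 + 0.04942) = 1.892 mg/L

1.9 mg/L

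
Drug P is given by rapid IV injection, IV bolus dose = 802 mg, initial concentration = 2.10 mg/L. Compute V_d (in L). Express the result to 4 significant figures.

Vd = Dose / C₀ = 802.0 / 2.10 = 381.9 L

381.9 L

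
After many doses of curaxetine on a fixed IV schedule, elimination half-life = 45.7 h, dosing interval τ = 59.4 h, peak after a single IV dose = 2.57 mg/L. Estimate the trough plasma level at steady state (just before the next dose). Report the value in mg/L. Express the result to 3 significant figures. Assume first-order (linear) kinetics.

1.76 mg/L

k = ln2 / t½ = 0.693147 / 45.7 = 0.01517 h⁻¹
e^(−kτ) = e^(−0.01517 × 59.4) = 0.4061
Accumulation ratio R = 1 / (1 − e^(−kτ)) = 1 / (1 − 0.4061) = 1.684
Steady-state trough = C₀ × R × e^(−kτ) = 2.57 × 1.684 × 0.4061 = 1.758 mg/L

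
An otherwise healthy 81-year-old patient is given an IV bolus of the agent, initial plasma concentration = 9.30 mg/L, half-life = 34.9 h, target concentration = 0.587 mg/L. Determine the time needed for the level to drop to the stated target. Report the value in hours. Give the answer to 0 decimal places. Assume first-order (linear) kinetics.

139 h

k = ln2 / t½ = 0.693147 / 34.9 = 0.01986 h⁻¹
t = ln(C₀ / C) / k = ln(9.300 / 0.587) / 0.01986
  = ln(15.84) / 0.01986 = 2.763 / 0.01986 = 139.1 h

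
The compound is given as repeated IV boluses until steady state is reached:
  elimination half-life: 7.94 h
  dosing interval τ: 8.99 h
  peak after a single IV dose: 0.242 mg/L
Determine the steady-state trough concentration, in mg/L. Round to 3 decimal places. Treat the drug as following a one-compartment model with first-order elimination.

k = ln2 / t½ = 0.693147 / 7.94 = 0.08730 h⁻¹
e^(−kτ) = e^(−0.08730 × 8.99) = 0.4562
Accumulation ratio R = 1 / (1 − e^(−kτ)) = 1 / (1 − 0.4562) = 1.839
Steady-state trough = C₀ × R × e^(−kτ) = 0.242 × 1.839 × 0.4562 = 0.2030 mg/L

0.203 mg/L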